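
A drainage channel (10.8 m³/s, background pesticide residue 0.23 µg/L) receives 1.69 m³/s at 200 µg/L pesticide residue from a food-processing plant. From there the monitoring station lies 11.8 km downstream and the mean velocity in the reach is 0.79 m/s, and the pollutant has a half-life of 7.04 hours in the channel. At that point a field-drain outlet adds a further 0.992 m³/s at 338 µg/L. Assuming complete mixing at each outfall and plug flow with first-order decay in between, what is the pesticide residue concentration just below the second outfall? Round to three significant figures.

41.7 µg/L

Mixed concentration C = ΣQC/ΣQ = (10.80·0.2300 + 1.690·200.0) / 12.49 = 340.5/12.49 = 27.26 µg/L; combined flow 12.49 m³/s.
Travel time t = 11.8·1000 / 0.79 = 14940 s = 4.149 h.
Half-life 7.04 h → k = ln 2 / 7.04 = 0.09846 h⁻¹ = 2.363 d⁻¹.
First-order decay: C = 27.26·exp(−k·t) = 27.26·0.6646 = 18.12 µg/L.
At the second outfall, C = (12.49·18.12 + 0.9920·338.0) / (12.49 + 0.9920) = 41.66 µg/L.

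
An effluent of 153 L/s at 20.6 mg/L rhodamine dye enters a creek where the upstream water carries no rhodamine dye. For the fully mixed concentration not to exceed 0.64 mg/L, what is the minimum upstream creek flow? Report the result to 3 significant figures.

4770 L/s

Set C_mix = 0.64: (Q·0 + 153.0·20.60) / (Q + 153.0) = 0.64
→ Q = 153.0·(20.60 − 0.64)/(0.64 − 0) = 4772 L/s.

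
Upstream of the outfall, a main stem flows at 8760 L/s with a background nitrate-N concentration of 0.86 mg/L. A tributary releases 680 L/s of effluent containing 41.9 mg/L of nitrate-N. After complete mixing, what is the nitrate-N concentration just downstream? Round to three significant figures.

3.82 mg/L

Mass balance: C = (8760·0.8600 + 680.0·41.90) / 9440 = 36030/9440 = 3.816 mg/L.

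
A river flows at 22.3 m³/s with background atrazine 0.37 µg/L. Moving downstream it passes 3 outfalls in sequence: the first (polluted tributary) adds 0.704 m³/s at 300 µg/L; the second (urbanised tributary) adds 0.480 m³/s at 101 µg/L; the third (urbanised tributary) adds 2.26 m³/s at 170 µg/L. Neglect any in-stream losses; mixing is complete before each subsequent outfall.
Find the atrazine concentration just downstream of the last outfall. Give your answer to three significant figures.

25.3 µg/L

After outfall 1: Q = 22.30 + 0.7040 = 23.00 m³/s; C = (22.30·0.3700 + 0.7040·300.0)/23.00 = 9.540 µg/L.
After outfall 2: Q = 23.00 + 0.4800 = 23.48 m³/s; C = (23.00·9.540 + 0.4800·101.0)/23.48 = 11.41 µg/L.
After outfall 3: Q = 23.48 + 2.260 = 25.74 m³/s; C = (23.48·11.41 + 2.260·170.0)/25.74 = 25.33 µg/L.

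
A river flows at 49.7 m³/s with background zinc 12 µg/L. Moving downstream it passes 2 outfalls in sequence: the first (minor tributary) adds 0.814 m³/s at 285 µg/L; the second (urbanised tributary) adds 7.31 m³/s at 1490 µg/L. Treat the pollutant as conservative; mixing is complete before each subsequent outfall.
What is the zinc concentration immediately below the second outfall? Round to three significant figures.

203 µg/L

Below outfall 1: Q → 50.51 m³/s, C = (49.70·12.00 + 0.8140·285.0)/50.51 = 16.40 µg/L.
Below outfall 2: Q → 57.82 m³/s, C = (50.51·16.40 + 7.310·1490)/57.82 = 202.7 µg/L.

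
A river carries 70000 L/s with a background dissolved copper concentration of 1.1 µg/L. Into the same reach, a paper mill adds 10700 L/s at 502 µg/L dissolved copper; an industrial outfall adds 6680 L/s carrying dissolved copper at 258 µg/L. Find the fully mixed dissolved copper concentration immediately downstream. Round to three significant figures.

Mass balance: C = (70000·1.100 + 10700·502.0 + 6680·258.0) / 87380 = 7172000/87380 = 82.08 µg/L.

82.1 µg/L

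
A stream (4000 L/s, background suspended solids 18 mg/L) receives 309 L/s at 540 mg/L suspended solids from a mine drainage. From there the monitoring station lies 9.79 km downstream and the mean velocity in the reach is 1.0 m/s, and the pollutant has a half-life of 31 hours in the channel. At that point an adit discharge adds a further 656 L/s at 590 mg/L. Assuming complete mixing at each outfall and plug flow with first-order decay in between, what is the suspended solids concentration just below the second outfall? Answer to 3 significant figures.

123 mg/L

Mass balance: C = (4000·18.00 + 309.0·540.0) / 4309 = 238900/4309 = 55.43 mg/L; combined flow 4309 L/s.
Travel time t = 9.79·1000 / 1.0 = 9790 s = 2.719 h.
Half-life 31 h → k = ln 2 / 31 = 0.02236 h⁻¹ = 0.5366 d⁻¹.
After decay, C = 55.43 × e^(−kt) = 55.43 × 0.9410 = 52.16 mg/L.
Second outfall: C = (4309·52.16 + 656.0·590.0)/4965 = 123.2 mg/L.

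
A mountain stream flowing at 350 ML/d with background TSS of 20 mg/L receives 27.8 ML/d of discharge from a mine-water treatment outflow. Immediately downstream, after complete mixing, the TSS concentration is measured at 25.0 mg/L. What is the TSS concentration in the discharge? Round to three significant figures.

87.9 mg/L

Mass balance: 350.0·20.00 + 27.80·Cₑ = 377.8·25.00
→ Cₑ = (377.8·25.00 − 350.0·20.00) / 27.80 = 87.95 mg/L.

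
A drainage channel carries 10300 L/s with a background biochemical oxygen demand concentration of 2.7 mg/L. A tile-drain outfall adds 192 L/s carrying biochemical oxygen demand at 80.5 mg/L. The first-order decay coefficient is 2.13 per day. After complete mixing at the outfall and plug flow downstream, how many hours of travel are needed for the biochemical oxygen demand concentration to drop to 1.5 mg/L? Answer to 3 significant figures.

Conservation of mass: C = (10300·2.700 + 192.0·80.50) / 10490 = 43270/10490 = 4.124 mg/L.
4.124·exp(−k·t) = 1.5 → t = ln(4.124/1.5)/k = 41020 s = 11.39 h.

11.4 h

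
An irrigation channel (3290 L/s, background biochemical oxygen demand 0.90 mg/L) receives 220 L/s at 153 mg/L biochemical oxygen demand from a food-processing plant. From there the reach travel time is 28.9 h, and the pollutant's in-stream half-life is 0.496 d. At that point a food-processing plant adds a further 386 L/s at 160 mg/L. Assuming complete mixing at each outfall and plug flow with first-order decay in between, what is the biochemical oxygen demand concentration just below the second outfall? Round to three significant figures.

17.6 mg/L

Flow-weighted average: C = (3290·0.9000 + 220.0·153.0) / 3510 = 36620/3510 = 10.43 mg/L; combined flow 3510 L/s.
Half-life 0.496 d → k = ln 2 / 0.496 = 1.397 d⁻¹.
After decay, C = 10.43 × e^(−kt) = 10.43 × 0.1859 = 1.939 mg/L.
At the second outfall, C = (3510·1.939 + 386.0·160.0) / (3510 + 386.0) = 17.60 mg/L.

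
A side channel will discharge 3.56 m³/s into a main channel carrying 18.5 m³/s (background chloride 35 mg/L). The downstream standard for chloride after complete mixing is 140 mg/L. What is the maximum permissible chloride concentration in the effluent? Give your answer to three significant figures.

686 mg/L

At the limit, (Qr·Cr + Qe·Cₑ)/(Qr + Qe) = 140:
Cₑ = (22.06·140 − 18.50·35.00) / 3.560 = 685.6 mg/L.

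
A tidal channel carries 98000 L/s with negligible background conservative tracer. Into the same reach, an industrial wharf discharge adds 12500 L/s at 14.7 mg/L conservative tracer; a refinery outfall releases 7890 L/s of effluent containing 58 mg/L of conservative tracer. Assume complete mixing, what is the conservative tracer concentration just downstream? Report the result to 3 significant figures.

Conservation of mass: C = (98000·0 + 12500·14.70 + 7890·58.00) / 118400 = 641400/118400 = 5.417 mg/L.

5.42 mg/L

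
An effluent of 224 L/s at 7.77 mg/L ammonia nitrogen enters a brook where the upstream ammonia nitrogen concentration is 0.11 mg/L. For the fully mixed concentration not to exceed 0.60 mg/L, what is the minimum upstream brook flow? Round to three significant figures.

Set C_mix = 0.60: (Q·0.1100 + 224.0·7.770) / (Q + 224.0) = 0.60
→ Q = 224.0·(7.770 − 0.60)/(0.60 − 0.1100) = 3278 L/s.

3280 L/s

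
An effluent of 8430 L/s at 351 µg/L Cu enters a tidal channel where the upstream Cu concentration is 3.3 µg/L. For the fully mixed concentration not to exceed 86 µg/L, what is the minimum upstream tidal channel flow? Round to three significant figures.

Set C_mix = 86: (Q·3.300 + 8430·351.0) / (Q + 8430) = 86
→ Q = 8430·(351.0 − 86)/(86 − 3.300) = 27010 L/s.

27000 L/s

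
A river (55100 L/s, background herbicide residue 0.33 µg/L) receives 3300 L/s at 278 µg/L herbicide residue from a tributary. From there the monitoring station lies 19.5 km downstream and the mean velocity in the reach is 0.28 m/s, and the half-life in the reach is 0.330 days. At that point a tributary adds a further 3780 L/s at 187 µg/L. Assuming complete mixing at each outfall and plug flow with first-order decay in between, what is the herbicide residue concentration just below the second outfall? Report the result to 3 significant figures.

14.1 µg/L

Mass balance: C = (55100·0.3300 + 3300·278.0) / 58400 = 935600/58400 = 16.02 µg/L; combined flow 58400 L/s.
Travel time t = 19.5·1000 / 0.28 = 69640 s = 19.35 h.
Half-life 0.330 d → k = ln 2 / 0.330 = 2.100 d⁻¹.
First-order decay: C = 16.02·exp(−k·t) = 16.02·0.1840 = 2.947 µg/L.
At the second outfall, C = (58400·2.947 + 3780·187.0) / (58400 + 3780) = 14.14 µg/L.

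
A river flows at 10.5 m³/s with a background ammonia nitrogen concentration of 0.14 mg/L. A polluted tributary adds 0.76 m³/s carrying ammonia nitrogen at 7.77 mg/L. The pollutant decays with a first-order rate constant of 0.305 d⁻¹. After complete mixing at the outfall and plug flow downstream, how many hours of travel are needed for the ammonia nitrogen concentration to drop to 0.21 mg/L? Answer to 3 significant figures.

89.5 h

After mixing, C = (10.50·0.1400 + 0.7600·7.770) / 11.26 = 7.375/11.26 = 0.6550 mg/L.
0.6550·exp(−k·t) = 0.21 → t = ln(0.6550/0.21)/k = 322200 s = 89.51 h.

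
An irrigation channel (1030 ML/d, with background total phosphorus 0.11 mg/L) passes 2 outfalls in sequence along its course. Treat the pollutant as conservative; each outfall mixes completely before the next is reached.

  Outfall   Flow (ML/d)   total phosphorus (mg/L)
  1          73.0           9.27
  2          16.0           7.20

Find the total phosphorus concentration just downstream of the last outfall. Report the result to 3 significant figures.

0.809 mg/L

Below outfall 1: Q → 1103 ML/d, C = (1030·0.1100 + 73.00·9.270)/1103 = 0.7162 mg/L.
Below outfall 2: Q → 1119 ML/d, C = (1103·0.7162 + 16.00·7.200)/1119 = 0.8089 mg/L.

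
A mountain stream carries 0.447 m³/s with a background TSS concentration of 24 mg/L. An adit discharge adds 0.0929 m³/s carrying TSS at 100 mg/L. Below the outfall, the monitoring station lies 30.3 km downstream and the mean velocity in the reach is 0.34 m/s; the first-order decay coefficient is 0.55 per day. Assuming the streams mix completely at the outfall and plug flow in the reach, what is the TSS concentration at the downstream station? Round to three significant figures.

21.0 mg/L

Conservation of mass: C = (0.4470·24.00 + 0.09290·100.0) / 0.5399 = 20.02/0.5399 = 37.08 mg/L.
Travel time t = 30.3·1000 / 0.34 = 89120 s = 24.75 h.
Applying C = C₀e^(−kt): 37.08 × 0.5671 = 21.02 mg/L.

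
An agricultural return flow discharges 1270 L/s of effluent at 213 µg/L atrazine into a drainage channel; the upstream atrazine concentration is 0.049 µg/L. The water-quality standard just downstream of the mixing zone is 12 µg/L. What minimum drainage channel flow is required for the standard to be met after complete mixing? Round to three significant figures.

Set C_mix = 12: (Q·0.04900 + 1270·213.0) / (Q + 1270) = 12
→ Q = 1270·(213.0 − 12)/(12 − 0.04900) = 21360 L/s.

21400 L/s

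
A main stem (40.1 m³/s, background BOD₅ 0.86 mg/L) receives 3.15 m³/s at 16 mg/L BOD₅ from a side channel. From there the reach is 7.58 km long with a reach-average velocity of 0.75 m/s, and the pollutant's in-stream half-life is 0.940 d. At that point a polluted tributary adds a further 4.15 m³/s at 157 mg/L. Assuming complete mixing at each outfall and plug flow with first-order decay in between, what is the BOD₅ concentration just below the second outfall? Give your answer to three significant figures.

Flow-weighted average: C = (40.10·0.8600 + 3.150·16.00) / 43.25 = 84.89/43.25 = 1.963 mg/L; combined flow 43.25 m³/s.
Travel time t = 7.58·1000 / 0.75 = 10110 s = 2.807 h.
Half-life 0.940 d → k = ln 2 / 0.940 = 0.7374 d⁻¹.
Applying C = C₀e^(−kt): 1.963 × 0.9174 = 1.800 mg/L.
At the second outfall, C = (43.25·1.800 + 4.150·157.0) / (43.25 + 4.150) = 15.39 mg/L.

15.4 mg/L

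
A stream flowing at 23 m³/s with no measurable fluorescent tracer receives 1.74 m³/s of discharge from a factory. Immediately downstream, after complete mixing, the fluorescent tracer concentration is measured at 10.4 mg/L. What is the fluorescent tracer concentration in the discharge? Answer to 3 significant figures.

148 mg/L

Mass balance: 23.00·0 + 1.740·Cₑ = 24.74·10.40
→ Cₑ = (24.74·10.40 − 23.00·0) / 1.740 = 147.9 mg/L.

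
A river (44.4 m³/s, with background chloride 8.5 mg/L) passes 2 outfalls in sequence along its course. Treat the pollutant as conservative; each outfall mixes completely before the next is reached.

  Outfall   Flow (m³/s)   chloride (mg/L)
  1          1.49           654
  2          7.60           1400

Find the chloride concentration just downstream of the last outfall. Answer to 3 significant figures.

Below outfall 1: Q → 45.89 m³/s, C = (44.40·8.500 + 1.490·654.0)/45.89 = 29.46 mg/L.
Below outfall 2: Q → 53.49 m³/s, C = (45.89·29.46 + 7.600·1400)/53.49 = 224.2 mg/L.

224 mg/L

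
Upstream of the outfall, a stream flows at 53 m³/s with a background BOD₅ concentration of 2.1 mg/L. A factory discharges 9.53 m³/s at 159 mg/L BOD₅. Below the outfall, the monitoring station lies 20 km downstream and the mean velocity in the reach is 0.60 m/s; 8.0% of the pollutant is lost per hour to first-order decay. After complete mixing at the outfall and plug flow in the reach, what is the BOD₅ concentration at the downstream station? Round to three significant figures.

Flow-weighted average: C = (53.00·2.100 + 9.530·159.0) / 62.53 = 1627/62.53 = 26.01 mg/L.
Travel time t = 20·1000 / 0.60 = 33330 s = 9.259 h.
8.0%/h lost → k = −ln(1 − 0.08) = 0.08338 h⁻¹.
Decay over the reach: 26.01·exp(−kt) = 26.01·0.4621 = 12.02 mg/L.

12.0 mg/L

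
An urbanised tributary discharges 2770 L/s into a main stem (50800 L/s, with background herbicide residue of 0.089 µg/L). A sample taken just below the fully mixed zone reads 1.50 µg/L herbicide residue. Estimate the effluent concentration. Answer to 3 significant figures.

Mass balance: 50800·0.08900 + 2770·Cₑ = 53570·1.500
→ Cₑ = (53570·1.500 − 50800·0.08900) / 2770 = 27.38 µg/L.

27.4 µg/L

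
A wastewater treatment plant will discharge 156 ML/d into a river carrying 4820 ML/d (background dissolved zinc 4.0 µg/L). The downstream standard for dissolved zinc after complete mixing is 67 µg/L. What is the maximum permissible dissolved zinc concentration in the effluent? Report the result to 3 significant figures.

2010 µg/L

At the limit, (Qr·Cr + Qe·Cₑ)/(Qr + Qe) = 67:
Cₑ = (4976·67 − 4820·4.000) / 156.0 = 2014 µg/L.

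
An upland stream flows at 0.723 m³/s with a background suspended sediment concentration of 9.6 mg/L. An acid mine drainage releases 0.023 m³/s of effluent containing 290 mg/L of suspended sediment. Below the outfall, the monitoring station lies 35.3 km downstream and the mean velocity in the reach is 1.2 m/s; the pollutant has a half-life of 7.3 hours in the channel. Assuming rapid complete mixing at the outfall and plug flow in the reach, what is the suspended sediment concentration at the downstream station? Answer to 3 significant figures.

Mass balance: C = (0.7230·9.600 + 0.02300·290.0) / 0.7460 = 13.61/0.7460 = 18.25 mg/L.
Travel time t = 35.3·1000 / 1.2 = 29420 s = 8.171 h.
Half-life 7.3 h → k = ln 2 / 7.3 = 0.09495 h⁻¹ = 2.279 d⁻¹.
First-order decay: C = 18.25·exp(−k·t) = 18.25·0.4603 = 8.398 mg/L.

8.40 mg/L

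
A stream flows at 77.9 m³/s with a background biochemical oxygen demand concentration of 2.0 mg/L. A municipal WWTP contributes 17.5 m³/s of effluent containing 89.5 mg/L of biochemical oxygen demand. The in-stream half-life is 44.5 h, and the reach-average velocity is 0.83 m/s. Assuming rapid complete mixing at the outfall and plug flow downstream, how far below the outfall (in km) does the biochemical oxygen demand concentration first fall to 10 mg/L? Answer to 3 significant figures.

After mixing, C = (77.90·2.000 + 17.50·89.50) / 95.40 = 1722/95.40 = 18.05 mg/L.
Half-life 44.5 h → k = ln 2 / 44.5 = 0.01558 h⁻¹ = 0.3738 d⁻¹.
Set 18.05·exp(−k·t) = 10 → t = ln(18.05/10)/k = 136500 s = 37.92 h.
Distance = v·t = 0.83·136500 = 113300 m = 113.3 km.

113 km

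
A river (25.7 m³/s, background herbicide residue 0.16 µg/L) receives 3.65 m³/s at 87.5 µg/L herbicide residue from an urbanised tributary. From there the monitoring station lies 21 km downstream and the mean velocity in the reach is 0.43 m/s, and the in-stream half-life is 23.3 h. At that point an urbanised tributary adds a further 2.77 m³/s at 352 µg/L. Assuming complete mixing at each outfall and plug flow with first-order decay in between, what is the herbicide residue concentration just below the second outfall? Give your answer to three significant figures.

After mixing, C = (25.70·0.1600 + 3.650·87.50) / 29.35 = 323.5/29.35 = 11.02 µg/L; combined flow 29.35 m³/s.
Travel time t = 21·1000 / 0.43 = 48840 s = 13.57 h.
Half-life 23.3 h → k = ln 2 / 23.3 = 0.02975 h⁻¹ = 0.7140 d⁻¹.
First-order decay: C = 11.02·exp(−k·t) = 11.02·0.6679 = 7.362 µg/L.
Second outfall: C = (29.35·7.362 + 2.770·352.0)/32.12 = 37.08 µg/L.

37.1 µg/L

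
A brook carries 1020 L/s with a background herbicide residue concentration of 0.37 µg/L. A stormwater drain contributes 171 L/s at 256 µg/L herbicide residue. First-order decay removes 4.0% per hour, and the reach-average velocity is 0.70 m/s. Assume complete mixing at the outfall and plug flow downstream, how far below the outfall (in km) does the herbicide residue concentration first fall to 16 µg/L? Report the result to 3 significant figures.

Mass balance: C = (1020·0.3700 + 171.0·256.0) / 1191 = 44150/1191 = 37.07 µg/L.
4.0%/h lost → k = −ln(1 − 0.04) = 0.04082 h⁻¹.
Set 37.07·exp(−k·t) = 16 → t = ln(37.07/16)/k = 74100 s = 20.58 h.
Distance = v·t = 0.70·74100 = 51870 m = 51.87 km.

51.9 km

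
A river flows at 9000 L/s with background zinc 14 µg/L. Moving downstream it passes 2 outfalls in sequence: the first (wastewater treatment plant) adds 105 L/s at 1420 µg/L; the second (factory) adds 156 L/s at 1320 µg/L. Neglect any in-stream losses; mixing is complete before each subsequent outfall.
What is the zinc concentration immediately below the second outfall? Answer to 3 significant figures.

51.9 µg/L

Below outfall 1: Q → 9105 L/s, C = (9000·14.00 + 105.0·1420)/9105 = 30.21 µg/L.
Below outfall 2: Q → 9261 L/s, C = (9105·30.21 + 156.0·1320)/9261 = 51.94 µg/L.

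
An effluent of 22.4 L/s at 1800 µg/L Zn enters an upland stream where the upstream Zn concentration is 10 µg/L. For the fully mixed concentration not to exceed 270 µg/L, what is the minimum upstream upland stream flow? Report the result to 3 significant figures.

132 L/s

Set C_mix = 270: (Q·10.00 + 22.40·1800) / (Q + 22.40) = 270
→ Q = 22.40·(1800 − 270)/(270 − 10.00) = 131.8 L/s.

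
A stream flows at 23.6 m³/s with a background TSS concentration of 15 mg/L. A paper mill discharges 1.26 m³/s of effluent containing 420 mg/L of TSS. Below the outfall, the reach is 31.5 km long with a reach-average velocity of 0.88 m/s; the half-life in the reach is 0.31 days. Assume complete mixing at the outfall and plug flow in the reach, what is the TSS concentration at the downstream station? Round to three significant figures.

After mixing, C = (23.60·15.00 + 1.260·420.0) / 24.86 = 883.2/24.86 = 35.53 mg/L.
Travel time t = 31.5·1000 / 0.88 = 35800 s = 9.943 h.
Half-life 0.31 d → k = ln 2 / 0.31 = 2.236 d⁻¹.
First-order decay: C = 35.53·exp(−k·t) = 35.53·0.3960 = 14.07 mg/L.

14.1 mg/L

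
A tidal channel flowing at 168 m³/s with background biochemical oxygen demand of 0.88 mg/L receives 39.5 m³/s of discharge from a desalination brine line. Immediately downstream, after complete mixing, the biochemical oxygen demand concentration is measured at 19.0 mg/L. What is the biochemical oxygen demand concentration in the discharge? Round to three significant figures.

Mass balance: 168.0·0.8800 + 39.50·Cₑ = 207.5·19.00
→ Cₑ = (207.5·19.00 − 168.0·0.8800) / 39.50 = 96.07 mg/L.

96.1 mg/L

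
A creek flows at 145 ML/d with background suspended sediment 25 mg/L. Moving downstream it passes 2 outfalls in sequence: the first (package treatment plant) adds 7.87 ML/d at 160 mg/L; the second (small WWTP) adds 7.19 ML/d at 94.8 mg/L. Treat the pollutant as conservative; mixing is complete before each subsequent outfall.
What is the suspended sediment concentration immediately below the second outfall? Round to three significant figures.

Below outfall 1: Q → 152.9 ML/d, C = (145.0·25.00 + 7.870·160.0)/152.9 = 31.95 mg/L.
Below outfall 2: Q → 160.1 ML/d, C = (152.9·31.95 + 7.190·94.80)/160.1 = 34.77 mg/L.

34.8 mg/L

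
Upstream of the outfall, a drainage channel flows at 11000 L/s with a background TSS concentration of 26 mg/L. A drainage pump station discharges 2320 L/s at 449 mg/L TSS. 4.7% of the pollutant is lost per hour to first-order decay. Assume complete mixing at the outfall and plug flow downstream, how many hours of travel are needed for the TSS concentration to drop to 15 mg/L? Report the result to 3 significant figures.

39.3 h

Conservation of mass: C = (11000·26.00 + 2320·449.0) / 13320 = 1328000/13320 = 99.68 mg/L.
4.7%/h lost → k = −ln(1 − 0.047) = 0.04814 h⁻¹.
99.68·exp(−k·t) = 15 → t = ln(99.68/15)/k = 141600 s = 39.34 h.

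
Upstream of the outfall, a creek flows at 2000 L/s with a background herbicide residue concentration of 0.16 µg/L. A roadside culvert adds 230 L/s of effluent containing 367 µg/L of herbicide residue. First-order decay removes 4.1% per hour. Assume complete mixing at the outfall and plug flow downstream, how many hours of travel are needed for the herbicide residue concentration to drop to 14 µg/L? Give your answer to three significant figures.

23.8 h

After mixing, C = (2000·0.1600 + 230.0·367.0) / 2230 = 84730/2230 = 38.00 µg/L.
4.1%/h lost → k = −ln(1 − 0.041) = 0.04186 h⁻¹.
38.00·exp(−k·t) = 14 → t = ln(38.00/14)/k = 85860 s = 23.85 h.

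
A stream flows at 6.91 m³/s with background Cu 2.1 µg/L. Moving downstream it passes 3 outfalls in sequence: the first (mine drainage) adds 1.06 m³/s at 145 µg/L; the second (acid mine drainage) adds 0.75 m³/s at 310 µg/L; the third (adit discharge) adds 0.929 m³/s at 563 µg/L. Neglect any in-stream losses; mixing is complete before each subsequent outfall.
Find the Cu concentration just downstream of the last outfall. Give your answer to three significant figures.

Outfall 1: combined Q = 7.970 m³/s; C = (6.910·2.100 + 1.060·145.0)/7.970 = 21.11 µg/L.
Outfall 2: combined Q = 8.720 m³/s; C = (7.970·21.11 + 0.7500·310.0)/8.720 = 45.95 µg/L.
Outfall 3: combined Q = 9.649 m³/s; C = (8.720·45.95 + 0.9290·563.0)/9.649 = 95.73 µg/L.

95.7 µg/L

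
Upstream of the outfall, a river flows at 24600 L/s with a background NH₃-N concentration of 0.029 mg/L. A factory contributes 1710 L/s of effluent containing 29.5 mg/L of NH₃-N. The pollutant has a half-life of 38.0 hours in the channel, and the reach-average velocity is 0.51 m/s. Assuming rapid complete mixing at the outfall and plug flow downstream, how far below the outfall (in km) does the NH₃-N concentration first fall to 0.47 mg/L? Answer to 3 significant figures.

After mixing, C = (24600·0.02900 + 1710·29.50) / 26310 = 51160/26310 = 1.944 mg/L.
Half-life 38.0 h → k = ln 2 / 38.0 = 0.01824 h⁻¹ = 0.4378 d⁻¹.
Set 1.944·exp(−k·t) = 0.47 → t = ln(1.944/0.47)/k = 280300 s = 77.85 h.
Distance = v·t = 0.51·280300 = 142900 m = 142.9 km.

143 km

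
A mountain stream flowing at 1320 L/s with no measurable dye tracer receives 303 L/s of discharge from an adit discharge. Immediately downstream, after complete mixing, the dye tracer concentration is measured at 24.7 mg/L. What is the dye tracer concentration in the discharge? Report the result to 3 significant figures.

Mass balance: 1320·0 + 303.0·Cₑ = 1623·24.70
→ Cₑ = (1623·24.70 − 1320·0) / 303.0 = 132.3 mg/L.

132 mg/L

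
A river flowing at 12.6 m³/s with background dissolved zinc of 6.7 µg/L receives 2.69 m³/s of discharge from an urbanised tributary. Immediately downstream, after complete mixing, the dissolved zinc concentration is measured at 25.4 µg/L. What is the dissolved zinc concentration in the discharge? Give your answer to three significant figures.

113 µg/L

Mass balance: 12.60·6.700 + 2.690·Cₑ = 15.29·25.40
→ Cₑ = (15.29·25.40 − 12.60·6.700) / 2.690 = 113.0 µg/L.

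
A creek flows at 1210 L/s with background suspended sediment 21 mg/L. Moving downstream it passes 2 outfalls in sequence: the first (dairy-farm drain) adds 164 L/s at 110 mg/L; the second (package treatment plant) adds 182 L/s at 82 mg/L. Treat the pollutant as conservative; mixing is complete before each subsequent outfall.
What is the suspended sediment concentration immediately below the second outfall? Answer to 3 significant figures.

37.5 mg/L

After outfall 1: Q = 1210 + 164.0 = 1374 L/s; C = (1210·21.00 + 164.0·110.0)/1374 = 31.62 mg/L.
After outfall 2: Q = 1374 + 182.0 = 1556 L/s; C = (1374·31.62 + 182.0·82.00)/1556 = 37.52 mg/L.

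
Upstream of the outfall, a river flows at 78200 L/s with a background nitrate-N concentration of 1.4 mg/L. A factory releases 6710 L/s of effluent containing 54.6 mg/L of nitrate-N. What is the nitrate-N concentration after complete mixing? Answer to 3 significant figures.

Mixed concentration C = ΣQC/ΣQ = (78200·1.400 + 6710·54.60) / 84910 = 475800/84910 = 5.604 mg/L.

5.60 mg/L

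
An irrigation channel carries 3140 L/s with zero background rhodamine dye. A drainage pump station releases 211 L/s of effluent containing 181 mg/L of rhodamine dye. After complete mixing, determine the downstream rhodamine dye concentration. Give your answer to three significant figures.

11.4 mg/L

After mixing, C = (3140·0 + 211.0·181.0) / 3351 = 38190/3351 = 11.40 mg/L.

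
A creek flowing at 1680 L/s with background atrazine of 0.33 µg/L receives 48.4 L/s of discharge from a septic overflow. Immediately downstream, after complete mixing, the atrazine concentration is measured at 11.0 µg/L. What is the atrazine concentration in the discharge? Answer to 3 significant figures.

381 µg/L

Mass balance: 1680·0.3300 + 48.40·Cₑ = 1728·11.00
→ Cₑ = (1728·11.00 − 1680·0.3300) / 48.40 = 381.4 µg/L.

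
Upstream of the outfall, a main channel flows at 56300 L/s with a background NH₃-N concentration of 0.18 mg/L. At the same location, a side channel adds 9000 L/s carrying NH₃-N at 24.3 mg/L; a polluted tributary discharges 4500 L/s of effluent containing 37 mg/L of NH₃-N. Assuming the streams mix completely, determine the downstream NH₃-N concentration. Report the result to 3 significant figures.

After mixing, C = (56300·0.1800 + 9000·24.30 + 4500·37.00) / 69800 = 395300/69800 = 5.664 mg/L.

5.66 mg/L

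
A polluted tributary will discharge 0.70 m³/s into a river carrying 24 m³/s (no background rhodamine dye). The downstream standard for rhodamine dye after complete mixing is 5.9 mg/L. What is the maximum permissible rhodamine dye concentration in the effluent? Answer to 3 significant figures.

208 mg/L

At the limit, (Qr·Cr + Qe·Cₑ)/(Qr + Qe) = 5.9:
Cₑ = (24.70·5.9 − 24.00·0) / 0.7000 = 208.2 mg/L.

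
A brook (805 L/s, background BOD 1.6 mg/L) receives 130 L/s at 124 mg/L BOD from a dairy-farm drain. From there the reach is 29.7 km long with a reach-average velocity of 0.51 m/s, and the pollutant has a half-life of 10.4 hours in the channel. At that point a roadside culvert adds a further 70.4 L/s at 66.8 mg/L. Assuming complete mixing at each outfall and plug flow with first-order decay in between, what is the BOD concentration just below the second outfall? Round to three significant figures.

10.6 mg/L

Conservation of mass: C = (805.0·1.600 + 130.0·124.0) / 935.0 = 17410/935.0 = 18.62 mg/L; combined flow 935.0 L/s.
Travel time t = 29.7·1000 / 0.51 = 58240 s = 16.18 h.
Half-life 10.4 h → k = ln 2 / 10.4 = 0.06665 h⁻¹ = 1.600 d⁻¹.
Decay over the reach: 18.62·exp(−kt) = 18.62·0.3402 = 6.334 mg/L.
At the second outfall, C = (935.0·6.334 + 70.40·66.80) / (935.0 + 70.40) = 10.57 mg/L.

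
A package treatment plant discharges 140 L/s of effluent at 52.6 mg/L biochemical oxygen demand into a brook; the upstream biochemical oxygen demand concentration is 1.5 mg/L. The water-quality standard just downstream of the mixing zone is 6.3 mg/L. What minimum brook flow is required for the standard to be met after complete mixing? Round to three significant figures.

Set C_mix = 6.3: (Q·1.500 + 140.0·52.60) / (Q + 140.0) = 6.3
→ Q = 140.0·(52.60 − 6.3)/(6.3 − 1.500) = 1350 L/s.

1350 L/s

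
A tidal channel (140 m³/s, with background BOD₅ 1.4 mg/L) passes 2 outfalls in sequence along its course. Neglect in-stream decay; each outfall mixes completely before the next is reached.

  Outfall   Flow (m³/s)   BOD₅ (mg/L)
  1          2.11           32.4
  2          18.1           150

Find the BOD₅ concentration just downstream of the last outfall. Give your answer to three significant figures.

18.6 mg/L

Outfall 1: combined Q = 142.1 m³/s; C = (140.0·1.400 + 2.110·32.40)/142.1 = 1.860 mg/L.
Outfall 2: combined Q = 160.2 m³/s; C = (142.1·1.860 + 18.10·150.0)/160.2 = 18.60 mg/L.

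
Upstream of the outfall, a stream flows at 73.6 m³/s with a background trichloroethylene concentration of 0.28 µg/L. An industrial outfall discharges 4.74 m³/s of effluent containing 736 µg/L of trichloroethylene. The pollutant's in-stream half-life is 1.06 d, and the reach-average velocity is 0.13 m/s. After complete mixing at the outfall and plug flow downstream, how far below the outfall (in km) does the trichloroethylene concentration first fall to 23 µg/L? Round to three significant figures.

Mass balance: C = (73.60·0.2800 + 4.740·736.0) / 78.34 = 3509/78.34 = 44.80 µg/L.
Half-life 1.06 d → k = ln 2 / 1.06 = 0.6539 d⁻¹.
Set 44.80·exp(−k·t) = 23 → t = ln(44.80/23)/k = 88080 s = 24.47 h.
Distance = v·t = 0.13·88080 = 11450 m = 11.45 km.

11.5 km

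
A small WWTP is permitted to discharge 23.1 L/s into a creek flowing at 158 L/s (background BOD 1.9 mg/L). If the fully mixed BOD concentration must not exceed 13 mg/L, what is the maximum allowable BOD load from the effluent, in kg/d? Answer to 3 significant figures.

177 kg/d

Mass balance at the limit: 158.0·1.900 + 23.10·Cₑ = 181.1·13 → Cₑ = 88.92 mg/L.
23.10 L/s = 0.02310 m³/s. Load = 0.02310 m³/s × 88.92 g/m³ × 86 400 s/d = 177.5 kg/d.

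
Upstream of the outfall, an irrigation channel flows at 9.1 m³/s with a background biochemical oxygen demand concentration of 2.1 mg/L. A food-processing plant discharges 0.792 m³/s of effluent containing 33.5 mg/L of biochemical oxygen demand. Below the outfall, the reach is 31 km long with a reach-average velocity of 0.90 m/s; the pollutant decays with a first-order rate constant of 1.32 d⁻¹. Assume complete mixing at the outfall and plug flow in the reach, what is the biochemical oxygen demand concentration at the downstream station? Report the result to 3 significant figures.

Mass balance: C = (9.100·2.100 + 0.7920·33.50) / 9.892 = 45.64/9.892 = 4.614 mg/L.
Travel time t = 31·1000 / 0.90 = 34440 s = 9.568 h.
First-order decay: C = 4.614·exp(−k·t) = 4.614·0.5908 = 2.726 mg/L.

2.73 mg/L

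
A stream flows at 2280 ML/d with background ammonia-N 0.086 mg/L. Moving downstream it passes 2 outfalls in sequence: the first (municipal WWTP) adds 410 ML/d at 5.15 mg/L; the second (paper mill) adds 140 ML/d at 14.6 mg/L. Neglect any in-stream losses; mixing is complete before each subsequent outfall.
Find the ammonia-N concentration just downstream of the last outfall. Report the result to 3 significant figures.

Outfall 1: combined Q = 2690 ML/d; C = (2280·0.08600 + 410.0·5.150)/2690 = 0.8578 mg/L.
Outfall 2: combined Q = 2830 ML/d; C = (2690·0.8578 + 140.0·14.60)/2830 = 1.538 mg/L.

1.54 mg/L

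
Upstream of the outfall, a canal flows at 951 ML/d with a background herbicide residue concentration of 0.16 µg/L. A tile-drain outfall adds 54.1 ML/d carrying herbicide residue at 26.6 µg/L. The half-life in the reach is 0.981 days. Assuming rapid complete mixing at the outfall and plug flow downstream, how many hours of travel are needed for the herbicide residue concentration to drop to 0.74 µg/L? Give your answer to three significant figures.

After mixing, C = (951.0·0.1600 + 54.10·26.60) / 1005 = 1591/1005 = 1.583 µg/L.
Half-life 0.981 d → k = ln 2 / 0.981 = 0.7066 d⁻¹.
1.583·exp(−k·t) = 0.74 → t = ln(1.583/0.74)/k = 93000 s = 25.83 h.

25.8 h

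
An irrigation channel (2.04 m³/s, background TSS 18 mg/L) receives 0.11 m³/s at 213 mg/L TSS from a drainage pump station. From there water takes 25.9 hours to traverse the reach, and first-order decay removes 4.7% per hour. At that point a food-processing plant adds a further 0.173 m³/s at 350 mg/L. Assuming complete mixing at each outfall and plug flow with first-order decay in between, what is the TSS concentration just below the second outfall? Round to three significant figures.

After mixing, C = (2.040·18.00 + 0.1100·213.0) / 2.150 = 60.15/2.150 = 27.98 mg/L; combined flow 2.150 m³/s.
4.7%/h lost → k = −ln(1 − 0.047) = 0.04814 h⁻¹.
After decay, C = 27.98 × e^(−kt) = 27.98 × 0.2874 = 8.041 mg/L.
At the second outfall, C = (2.150·8.041 + 0.1730·350.0) / (2.150 + 0.1730) = 33.51 mg/L.

33.5 mg/L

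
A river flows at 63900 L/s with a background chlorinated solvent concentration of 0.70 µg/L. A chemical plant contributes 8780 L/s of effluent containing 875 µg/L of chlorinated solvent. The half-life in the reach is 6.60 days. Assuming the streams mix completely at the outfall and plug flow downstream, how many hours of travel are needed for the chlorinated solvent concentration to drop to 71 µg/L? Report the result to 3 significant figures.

Mixed concentration C = ΣQC/ΣQ = (63900·0.7000 + 8780·875.0) / 72680 = 7727000/72680 = 106.3 µg/L.
Half-life 6.60 d → k = ln 2 / 6.60 = 0.1050 d⁻¹.
106.3·exp(−k·t) = 71 → t = ln(106.3/71)/k = 332200 s = 92.27 h.

92.3 h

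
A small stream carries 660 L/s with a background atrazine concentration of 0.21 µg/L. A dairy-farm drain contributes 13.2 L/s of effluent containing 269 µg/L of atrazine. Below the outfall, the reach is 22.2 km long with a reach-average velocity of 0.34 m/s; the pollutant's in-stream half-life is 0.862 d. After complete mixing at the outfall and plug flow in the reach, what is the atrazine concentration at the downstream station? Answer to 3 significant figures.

2.98 µg/L

Conservation of mass: C = (660.0·0.2100 + 13.20·269.0) / 673.2 = 3689/673.2 = 5.480 µg/L.
Travel time t = 22.2·1000 / 0.34 = 65290 s = 18.14 h.
Half-life 0.862 d → k = ln 2 / 0.862 = 0.8041 d⁻¹.
After decay, C = 5.480 × e^(−kt) = 5.480 × 0.5446 = 2.985 µg/L.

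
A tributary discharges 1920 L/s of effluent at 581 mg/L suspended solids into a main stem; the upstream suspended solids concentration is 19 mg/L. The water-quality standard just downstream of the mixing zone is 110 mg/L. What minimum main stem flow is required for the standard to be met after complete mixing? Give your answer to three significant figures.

9940 L/s

Set C_mix = 110: (Q·19.00 + 1920·581.0) / (Q + 1920) = 110
→ Q = 1920·(581.0 − 110)/(110 − 19.00) = 9938 L/s.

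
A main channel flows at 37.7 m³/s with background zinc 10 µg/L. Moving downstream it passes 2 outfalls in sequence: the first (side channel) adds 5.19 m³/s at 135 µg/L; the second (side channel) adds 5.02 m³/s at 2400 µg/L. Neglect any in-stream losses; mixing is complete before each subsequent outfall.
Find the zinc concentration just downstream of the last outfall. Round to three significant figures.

Below outfall 1: Q → 42.89 m³/s, C = (37.70·10.00 + 5.190·135.0)/42.89 = 25.13 µg/L.
Below outfall 2: Q → 47.91 m³/s, C = (42.89·25.13 + 5.020·2400)/47.91 = 274.0 µg/L.

274 µg/L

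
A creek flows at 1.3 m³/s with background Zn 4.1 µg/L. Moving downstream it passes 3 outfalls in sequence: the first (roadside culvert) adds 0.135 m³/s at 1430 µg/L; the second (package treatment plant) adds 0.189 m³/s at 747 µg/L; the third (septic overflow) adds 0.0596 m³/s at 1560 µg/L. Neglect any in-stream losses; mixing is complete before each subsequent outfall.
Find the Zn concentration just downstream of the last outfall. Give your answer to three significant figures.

Outfall 1: combined Q = 1.435 m³/s; C = (1.300·4.100 + 0.1350·1430)/1.435 = 138.2 µg/L.
Outfall 2: combined Q = 1.624 m³/s; C = (1.435·138.2 + 0.1890·747.0)/1.624 = 209.1 µg/L.
Outfall 3: combined Q = 1.684 m³/s; C = (1.624·209.1 + 0.05960·1560)/1.684 = 256.9 µg/L.

257 µg/L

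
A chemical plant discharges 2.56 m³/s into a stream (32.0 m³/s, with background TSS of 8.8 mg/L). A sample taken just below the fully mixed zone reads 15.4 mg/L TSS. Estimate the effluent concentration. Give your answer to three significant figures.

97.9 mg/L

Mass balance: 32.00·8.800 + 2.560·Cₑ = 34.56·15.40
→ Cₑ = (34.56·15.40 − 32.00·8.800) / 2.560 = 97.90 mg/L.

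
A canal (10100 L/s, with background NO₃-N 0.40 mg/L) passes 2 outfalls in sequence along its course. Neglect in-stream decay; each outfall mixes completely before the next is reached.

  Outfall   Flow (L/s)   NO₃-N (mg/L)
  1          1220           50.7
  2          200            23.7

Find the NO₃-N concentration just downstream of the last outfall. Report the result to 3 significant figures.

Outfall 1: combined Q = 11320 L/s; C = (10100·0.4000 + 1220·50.70)/11320 = 5.821 mg/L.
Outfall 2: combined Q = 11520 L/s; C = (11320·5.821 + 200.0·23.70)/11520 = 6.131 mg/L.

6.13 mg/L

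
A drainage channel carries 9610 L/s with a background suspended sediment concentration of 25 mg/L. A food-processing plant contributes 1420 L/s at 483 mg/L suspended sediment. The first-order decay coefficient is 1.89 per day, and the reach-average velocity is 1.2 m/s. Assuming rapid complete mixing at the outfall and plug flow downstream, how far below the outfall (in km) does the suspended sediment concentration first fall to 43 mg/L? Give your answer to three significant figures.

36.7 km

Conservation of mass: C = (9610·25.00 + 1420·483.0) / 11030 = 926100/11030 = 83.96 mg/L.
Set 83.96·exp(−k·t) = 43 → t = ln(83.96/43)/k = 30590 s = 8.497 h.
Distance = v·t = 1.2·30590 = 36710 m = 36.71 km.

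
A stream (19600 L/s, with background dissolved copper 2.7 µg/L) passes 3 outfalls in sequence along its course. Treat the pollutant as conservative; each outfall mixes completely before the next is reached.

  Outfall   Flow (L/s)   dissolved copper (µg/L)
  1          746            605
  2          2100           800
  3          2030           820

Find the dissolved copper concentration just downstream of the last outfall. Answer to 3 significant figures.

Below outfall 1: Q → 20350 L/s, C = (19600·2.700 + 746.0·605.0)/20350 = 24.78 µg/L.
Below outfall 2: Q → 22450 L/s, C = (20350·24.78 + 2100·800.0)/22450 = 97.31 µg/L.
Below outfall 3: Q → 24480 L/s, C = (22450·97.31 + 2030·820.0)/24480 = 157.2 µg/L.

157 µg/L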